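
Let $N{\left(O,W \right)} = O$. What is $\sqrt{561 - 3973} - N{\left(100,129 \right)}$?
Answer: $-100 + 2 i \sqrt{853} \approx -100.0 + 58.412 i$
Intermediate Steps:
$\sqrt{561 - 3973} - N{\left(100,129 \right)} = \sqrt{561 - 3973} - 100 = \sqrt{-3412} - 100 = 2 i \sqrt{853} - 100 = -100 + 2 i \sqrt{853}$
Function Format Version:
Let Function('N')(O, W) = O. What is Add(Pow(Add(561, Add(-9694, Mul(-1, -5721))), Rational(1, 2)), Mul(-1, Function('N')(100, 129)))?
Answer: Add(-100, Mul(2, I, Pow(853, Rational(1, 2)))) ≈ Add(-100.00, Mul(58.412, I))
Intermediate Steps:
Add(Pow(Add(561, Add(-9694, Mul(-1, -5721))), Rational(1, 2)), Mul(-1, Function('N')(100, 129))) = Add(Pow(Add(561, Add(-9694, Mul(-1, -5721))), Rational(1, 2)), Mul(-1, 100)) = Add(Pow(Add(561, Add(-9694, 5721)), Rational(1, 2)), -100) = Add(Pow(Add(561, -3973), Rational(1, 2)), -100) = Add(Pow(-3412, Rational(1, 2)), -100) = Add(Mul(2, I, Pow(853, Rational(1, 2))), -100) = Add(-100, Mul(2, I, Pow(853, Rational(1, 2))))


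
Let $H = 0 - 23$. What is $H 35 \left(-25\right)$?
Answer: $20125$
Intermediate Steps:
$H = -23$ ($H = 0 - 23 = -23$)
$H 35 \left(-25\right) = \left(-23\right) 35 \left(-25\right) = \left(-805\right) \left(-25\right) = 20125$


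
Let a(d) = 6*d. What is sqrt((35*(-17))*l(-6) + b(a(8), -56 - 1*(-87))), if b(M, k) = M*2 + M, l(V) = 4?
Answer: 2*I*sqrt(559) ≈ 47.286*I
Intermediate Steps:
b(M, k) = 3*M (b(M, k) = 2*M + M = 3*M)
sqrt((35*(-17))*l(-6) + b(a(8), -56 - 1*(-87))) = sqrt((35*(-17))*4 + 3*(6*8)) = sqrt(-595*4 + 3*48) = sqrt(-2380 + 144) = sqrt(-2236) = 2*I*sqrt(559)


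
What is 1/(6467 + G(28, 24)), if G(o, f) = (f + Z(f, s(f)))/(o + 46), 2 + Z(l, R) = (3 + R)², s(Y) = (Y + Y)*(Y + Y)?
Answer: 74/5800829 ≈ 1.2757e-5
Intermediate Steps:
s(Y) = 4*Y² (s(Y) = (2*Y)*(2*Y) = 4*Y²)
Z(l, R) = -2 + (3 + R)²
G(o, f) = (-2 + f + (3 + 4*f²)²)/(46 + o) (G(o, f) = (f + (-2 + (3 + 4*f²)²))/(o + 46) = (-2 + f + (3 + 4*f²)²)/(46 + o))
1/(6467 + G(28, 24)) = 1/(6467 + (-2 + 24 + (3 + 4*24²)²)/(46 + 28)) = 1/(6467 + (-2 + 24 + (3 + 4*576)²)/74) = 1/(6467 + (-2 + 24 + (3 + 2304)²)/74) = 1/(6467 + (-2 + 24 + 2307²)/74) = 1/(6467 + (-2 + 24 + 5322249)/74) = 1/(6467 + (1/74)*5322271) = 1/(6467 + 5322271/74) = 1/(5800829/74) = 74/5800829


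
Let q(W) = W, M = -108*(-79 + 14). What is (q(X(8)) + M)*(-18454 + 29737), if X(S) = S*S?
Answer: 79928772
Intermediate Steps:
M = 7020 (M = -108*(-65) = 7020)
X(S) = S²
(q(X(8)) + M)*(-18454 + 29737) = (8² + 7020)*(-18454 + 29737) = (64 + 7020)*11283 = 7084*11283 = 79928772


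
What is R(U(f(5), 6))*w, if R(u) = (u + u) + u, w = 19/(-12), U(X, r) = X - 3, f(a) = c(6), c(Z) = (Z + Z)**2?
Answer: -2679/4 ≈ -669.75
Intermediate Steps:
c(Z) = 4*Z**2 (c(Z) = (2*Z)**2 = 4*Z**2)
f(a) = 144 (f(a) = 4*6**2 = 4*36 = 144)
U(X, r) = -3 + X
w = -19/12 (w = 19*(-1/12) = -19/12 ≈ -1.5833)
R(u) = 3*u (R(u) = 2*u + u = 3*u)
R(U(f(5), 6))*w = (3*(-3 + 144))*(-19/12) = (3*141)*(-19/12) = 423*(-19/12) = -2679/4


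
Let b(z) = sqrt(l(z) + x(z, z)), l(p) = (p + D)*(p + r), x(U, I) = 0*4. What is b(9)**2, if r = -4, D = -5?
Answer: 20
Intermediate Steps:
x(U, I) = 0
l(p) = (-5 + p)*(-4 + p) (l(p) = (p - 5)*(p - 4) = (-5 + p)*(-4 + p))
b(z) = sqrt(20 + z**2 - 9*z) (b(z) = sqrt((20 + z**2 - 9*z) + 0) = sqrt(20 + z**2 - 9*z))
b(9)**2 = (sqrt(20 + 9**2 - 9*9))**2 = (sqrt(20 + 81 - 81))**2 = (sqrt(20))**2 = (2*sqrt(5))**2 = 20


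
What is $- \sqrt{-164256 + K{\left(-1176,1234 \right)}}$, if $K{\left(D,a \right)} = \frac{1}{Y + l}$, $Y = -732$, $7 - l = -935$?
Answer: $- \frac{i \sqrt{7243689390}}{210} \approx - 405.29 i$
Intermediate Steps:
$l = 942$ ($l = 7 - -935 = 7 + 935 = 942$)
$K{\left(D,a \right)} = \frac{1}{210}$ ($K{\left(D,a \right)} = \frac{1}{-732 + 942} = \frac{1}{210}$)
$- \sqrt{-164256 + K{\left(-1176,1234 \right)}} = - \sqrt{-164256 + \frac{1}{210}} = - \sqrt{- \frac{34493759}{210}} = - \frac{i \sqrt{7243689390}}{210}$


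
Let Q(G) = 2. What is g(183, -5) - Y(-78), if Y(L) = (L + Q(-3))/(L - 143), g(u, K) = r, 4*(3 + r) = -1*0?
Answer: -739/221 ≈ -3.3439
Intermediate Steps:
r = -3 (r = -3 + (-1*0)/4 = -3 + (¼)*0 = -3 + 0 = -3)
g(u, K) = -3
Y(L) = (2 + L)/(-143 + L) (Y(L) = (L + 2)/(L - 143) = (2 + L)/(-143 + L))
g(183, -5) - Y(-78) = -3 - (2 - 78)/(-143 - 78) = -3 - (-76)/(-221) = -3 - (-1)*(-76)/221 = -3 - 1*76/221 = -3 - 76/221 = -739/221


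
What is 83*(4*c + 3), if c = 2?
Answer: 913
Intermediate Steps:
83*(4*c + 3) = 83*(4*2 + 3) = 83*(8 + 3) = 83*11 = 913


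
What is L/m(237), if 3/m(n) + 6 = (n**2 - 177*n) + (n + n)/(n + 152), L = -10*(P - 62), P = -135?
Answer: 3631182800/389 ≈ 9.3347e+6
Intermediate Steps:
L = 1970 (L = -10*(-135 - 62) = -10*(-197) = 1970)
m(n) = 3/(-6 + n**2 - 177*n + 2*n/(152 + n)) (m(n) = 3/(-6 + ((n**2 - 177*n) + (n + n)/(n + 152))) = 3/(-6 + ((n**2 - 177*n) + (2*n)/(152 + n))) = 3/(-6 + ((n**2 - 177*n) + 2*n/(152 + n))) = 3/(-6 + (n**2 - 177*n + 2*n/(152 + n))) = 3/(-6 + n**2 - 177*n + 2*n/(152 + n)))
L/m(237) = 1970/((3*(152 + 237)/(-912 + 237**3 - 26908*237 - 25*237**2))) = 1970/((3*389/(-912 + 13312053 - 6377196 - 25*56169))) = 1970/((3*389/(-912 + 13312053 - 6377196 - 1404225))) = 1970/((3*389/5529720)) = 1970/((3*(1/5529720)*389)) = 1970/(389/1843240) = 1970*(1843240/389) = 3631182800/389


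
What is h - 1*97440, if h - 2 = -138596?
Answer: -236034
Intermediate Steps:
h = -138594 (h = 2 - 138596 = -138594)
h - 1*97440 = -138594 - 1*97440 = -138594 - 97440 = -236034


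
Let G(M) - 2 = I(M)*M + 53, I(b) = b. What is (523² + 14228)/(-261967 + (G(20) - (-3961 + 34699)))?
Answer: -287757/292250 ≈ -0.98463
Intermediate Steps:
G(M) = 55 + M² (G(M) = 2 + (M*M + 53) = 2 + (M² + 53) = 2 + (53 + M²) = 55 + M²)
(523² + 14228)/(-261967 + (G(20) - (-3961 + 34699))) = (523² + 14228)/(-261967 + ((55 + 20²) - (-3961 + 34699))) = (273529 + 14228)/(-261967 + ((55 + 400) - 1*30738)) = 287757/(-261967 + (455 - 30738)) = 287757/(-261967 - 30283) = 287757/(-292250) = 287757*(-1/292250) = -287757/292250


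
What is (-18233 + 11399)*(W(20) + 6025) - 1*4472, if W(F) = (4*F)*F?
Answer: -52113722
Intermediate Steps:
W(F) = 4*F**2
(-18233 + 11399)*(W(20) + 6025) - 1*4472 = (-18233 + 11399)*(4*20**2 + 6025) - 1*4472 = -6834*(4*400 + 6025) - 4472 = -6834*(1600 + 6025) - 4472 = -6834*7625 - 4472 = -52109250 - 4472 = -52113722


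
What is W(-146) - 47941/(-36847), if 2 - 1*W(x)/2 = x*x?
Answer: -1570665975/36847 ≈ -42627.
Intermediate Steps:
W(x) = 4 - 2*x² (W(x) = 4 - 2*x*x = 4 - 2*x²)
W(-146) - 47941/(-36847) = (4 - 2*(-146)²) - 47941/(-36847) = (4 - 2*21316) - 47941*(-1/36847) = (4 - 42632) + 47941/36847 = -42628 + 47941/36847 = -1570665975/36847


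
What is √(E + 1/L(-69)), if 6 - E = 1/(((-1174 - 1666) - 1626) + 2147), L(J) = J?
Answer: 2*√473028074/17779 ≈ 2.4466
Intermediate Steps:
E = 13915/2319 (E = 6 - 1/(((-1174 - 1666) - 1626) + 2147) = 6 - 1/((-2840 - 1626) + 2147) = 6 - 1/(-4466 + 2147) = 6 - 1/(-2319) = 6 - 1*(-1/2319) = 6 + 1/2319 = 13915/2319 ≈ 6.0004)
√(E + 1/L(-69)) = √(13915/2319 + 1/(-69)) = √(13915/2319 - 1/69) = √(106424/17779) = 2*√473028074/17779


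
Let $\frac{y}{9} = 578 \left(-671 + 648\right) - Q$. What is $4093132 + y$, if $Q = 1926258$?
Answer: $-13362836$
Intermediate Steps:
$y = -17455968$ ($y = 9 \left(578 \left(-671 + 648\right) - 1926258\right) = 9 \left(578 \left(-23\right) - 1926258\right) = 9 \left(-13294 - 1926258\right) = 9 \left(-1939552\right) = -17455968$)
$4093132 + y = 4093132 - 17455968 = -13362836$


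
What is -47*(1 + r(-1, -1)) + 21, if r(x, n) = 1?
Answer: -73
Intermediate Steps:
-47*(1 + r(-1, -1)) + 21 = -47*(1 + 1) + 21 = -47*2 + 21 = -94 + 21 = -73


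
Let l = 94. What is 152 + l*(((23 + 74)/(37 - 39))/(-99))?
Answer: 19607/99 ≈ 198.05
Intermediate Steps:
152 + l*(((23 + 74)/(37 - 39))/(-99)) = 152 + 94*(((23 + 74)/(37 - 39))/(-99)) = 152 + 94*((97/(-2))*(-1/99)) = 152 + 94*((97*(-½))*(-1/99)) = 152 + 94*(-97/2*(-1/99)) = 152 + 94*(97/198) = 152 + 4559/99 = 19607/99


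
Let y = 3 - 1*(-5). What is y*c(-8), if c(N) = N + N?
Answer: -128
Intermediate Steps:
c(N) = 2*N
y = 8 (y = 3 + 5 = 8)
y*c(-8) = 8*(2*(-8)) = 8*(-16) = -128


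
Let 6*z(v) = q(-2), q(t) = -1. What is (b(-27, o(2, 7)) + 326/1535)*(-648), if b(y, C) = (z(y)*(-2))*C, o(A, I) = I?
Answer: -2532168/1535 ≈ -1649.6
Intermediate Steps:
z(v) = -⅙ (z(v) = (⅙)*(-1) = -⅙)
b(y, C) = C/3 (b(y, C) = (-⅙*(-2))*C = C/3)
(b(-27, o(2, 7)) + 326/1535)*(-648) = ((⅓)*7 + 326/1535)*(-648) = (7/3 + 326*(1/1535))*(-648) = (7/3 + 326/1535)*(-648) = (11723/4605)*(-648) = -2532168/1535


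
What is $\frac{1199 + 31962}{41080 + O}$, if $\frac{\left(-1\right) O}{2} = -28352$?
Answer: $\frac{33161}{97784} \approx 0.33913$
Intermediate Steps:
$O = 56704$ ($O = \left(-2\right) \left(-28352\right) = 56704$)
$\frac{1199 + 31962}{41080 + O} = \frac{1199 + 31962}{41080 + 56704} = \frac{33161}{97784}$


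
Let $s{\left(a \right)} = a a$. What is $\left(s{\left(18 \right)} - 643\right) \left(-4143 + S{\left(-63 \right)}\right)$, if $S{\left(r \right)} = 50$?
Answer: $1305667$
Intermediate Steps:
$s{\left(a \right)} = a^{2}$
$\left(s{\left(18 \right)} - 643\right) \left(-4143 + S{\left(-63 \right)}\right) = \left(18^{2} - 643\right) \left(-4143 + 50\right) = \left(324 - 643\right) \left(-4093\right) = \left(-319\right) \left(-4093\right) = 1305667$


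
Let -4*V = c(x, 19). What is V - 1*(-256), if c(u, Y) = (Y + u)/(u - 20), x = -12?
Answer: 32775/128 ≈ 256.05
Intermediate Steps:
c(u, Y) = (Y + u)/(-20 + u)
V = 7/128 (V = -(19 - 12)/(4*(-20 - 12)) = -7/(4*(-32)) = -(-1)*7/128 = -¼*(-7/32) = 7/128 ≈ 0.054688)
V - 1*(-256) = 7/128 - 1*(-256) = 7/128 + 256 = 32775/128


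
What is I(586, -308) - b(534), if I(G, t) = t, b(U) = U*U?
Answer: -285464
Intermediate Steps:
b(U) = U²
I(586, -308) - b(534) = -308 - 1*534² = -308 - 1*285156 = -308 - 285156 = -285464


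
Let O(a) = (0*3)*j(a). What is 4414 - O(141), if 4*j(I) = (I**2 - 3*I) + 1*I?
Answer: 4414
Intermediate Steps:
j(I) = -I/2 + I**2/4 (j(I) = ((I**2 - 3*I) + 1*I)/4 = ((I**2 - 3*I) + I)/4 = (I**2 - 2*I)/4 = -I/2 + I**2/4)
O(a) = 0 (O(a) = (0*3)*(a*(-2 + a)/4) = 0*(a*(-2 + a)/4) = 0)
4414 - O(141) = 4414 - 1*0 = 4414 + 0 = 4414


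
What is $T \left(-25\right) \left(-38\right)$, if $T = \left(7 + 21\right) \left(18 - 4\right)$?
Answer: $372400$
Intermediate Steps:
$T = 392$ ($T = 28 \cdot 14 = 392$)
$T \left(-25\right) \left(-38\right) = 392 \left(-25\right) \left(-38\right) = \left(-9800\right) \left(-38\right) = 372400$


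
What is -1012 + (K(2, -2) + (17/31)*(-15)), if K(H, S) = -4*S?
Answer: -31379/31 ≈ -1012.2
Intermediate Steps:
-1012 + (K(2, -2) + (17/31)*(-15)) = -1012 + (-4*(-2) + (17/31)*(-15)) = -1012 + (8 + (17*(1/31))*(-15)) = -1012 + (8 + (17/31)*(-15)) = -1012 + (8 - 255/31) = -1012 - 7/31 = -31379/31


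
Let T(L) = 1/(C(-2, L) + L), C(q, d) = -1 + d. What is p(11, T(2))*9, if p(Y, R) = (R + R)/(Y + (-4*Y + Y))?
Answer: -3/11 ≈ -0.27273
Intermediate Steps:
T(L) = 1/(-1 + 2*L) (T(L) = 1/((-1 + L) + L) = 1/(-1 + 2*L))
p(Y, R) = -R/Y (p(Y, R) = (2*R)/(Y - 3*Y) = (2*R)/((-2*Y)) = (2*R)*(-1/(2*Y)) = -R/Y)
p(11, T(2))*9 = -1/((-1 + 2*2)*11)*9 = -1*1/11/(-1 + 4)*9 = -1*1/11/3*9 = -1*⅓*1/11*9 = -1/33*9 = -3/11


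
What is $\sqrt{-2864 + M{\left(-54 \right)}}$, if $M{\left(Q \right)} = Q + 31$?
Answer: $i \sqrt{2887} \approx 53.731 i$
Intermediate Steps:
$M{\left(Q \right)} = 31 + Q$
$\sqrt{-2864 + M{\left(-54 \right)}} = \sqrt{-2864 + \left(31 - 54\right)} = \sqrt{-2864 - 23} = \sqrt{-2887} = i \sqrt{2887}$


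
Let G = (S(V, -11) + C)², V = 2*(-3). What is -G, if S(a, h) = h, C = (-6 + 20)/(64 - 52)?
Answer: -3481/36 ≈ -96.694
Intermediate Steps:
V = -6
C = 7/6 (C = 14/12 = 14*(1/12) = 7/6 ≈ 1.1667)
G = 3481/36 (G = (-11 + 7/6)² = (-59/6)² = 3481/36 ≈ 96.694)
-G = -1*3481/36 = -3481/36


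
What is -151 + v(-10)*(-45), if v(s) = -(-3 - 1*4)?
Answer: -466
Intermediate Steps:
v(s) = 7 (v(s) = -(-3 - 4) = -1*(-7) = 7)
-151 + v(-10)*(-45) = -151 + 7*(-45) = -151 - 315 = -466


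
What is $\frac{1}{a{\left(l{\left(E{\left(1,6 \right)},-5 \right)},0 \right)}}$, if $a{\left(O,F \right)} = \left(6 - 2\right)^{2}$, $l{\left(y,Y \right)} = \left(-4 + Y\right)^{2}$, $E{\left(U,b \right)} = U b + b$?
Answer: $\frac{1}{16} \approx 0.0625$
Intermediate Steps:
$E{\left(U,b \right)} = b + U b$
$a{\left(O,F \right)} = 16$ ($a{\left(O,F \right)} = 4^{2} = 16$)
$\frac{1}{a{\left(l{\left(E{\left(1,6 \right)},-5 \right)},0 \right)}} = \frac{1}{16}$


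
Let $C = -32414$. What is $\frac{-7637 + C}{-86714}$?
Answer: $\frac{40051}{86714} \approx 0.46187$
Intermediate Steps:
$\frac{-7637 + C}{-86714} = \frac{-7637 - 32414}{-86714} = \left(-40051\right) \left(- \frac{1}{86714}\right) = \frac{40051}{86714}$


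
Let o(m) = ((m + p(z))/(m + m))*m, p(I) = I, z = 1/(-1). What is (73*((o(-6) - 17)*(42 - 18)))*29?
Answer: -1041564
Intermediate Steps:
z = -1 (z = 1*(-1) = -1)
o(m) = -½ + m/2 (o(m) = ((m - 1)/(m + m))*m = ((-1 + m)/((2*m)))*m = ((-1 + m)*(1/(2*m)))*m = ((-1 + m)/(2*m))*m = -½ + m/2)
(73*((o(-6) - 17)*(42 - 18)))*29 = (73*(((-½ + (½)*(-6)) - 17)*(42 - 18)))*29 = (73*(((-½ - 3) - 17)*24))*29 = (73*((-7/2 - 17)*24))*29 = (73*(-41/2*24))*29 = (73*(-492))*29 = -35916*29 = -1041564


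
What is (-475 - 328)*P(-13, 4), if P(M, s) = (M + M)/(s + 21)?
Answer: 20878/25 ≈ 835.12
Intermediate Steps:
P(M, s) = 2*M/(21 + s) (P(M, s) = (2*M)/(21 + s) = 2*M/(21 + s))
(-475 - 328)*P(-13, 4) = (-475 - 328)*(2*(-13)/(21 + 4)) = -1606*(-13)/25 = -803*(-26/25) = 20878/25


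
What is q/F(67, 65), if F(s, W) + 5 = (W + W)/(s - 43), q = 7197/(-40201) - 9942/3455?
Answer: -5094527724/694472275 ≈ -7.3358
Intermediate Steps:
q = -424543977/138894455 (q = 7197*(-1/40201) - 9942*1/3455 = -7197/40201 - 9942/3455 = -424543977/138894455 ≈ -3.0566)
F(s, W) = -5 + 2*W/(-43 + s) (F(s, W) = -5 + (W + W)/(s - 43) = -5 + (2*W)/(-43 + s) = -5 + 2*W/(-43 + s))
q/F(67, 65) = -424543977*(-43 + 67)/(215 - 5*67 + 2*65)/138894455 = -424543977*24/(215 - 335 + 130)/138894455 = -424543977/(138894455*((1/24)*10)) = -424543977/(138894455*5/12) = -424543977/138894455*12/5 = -5094527724/694472275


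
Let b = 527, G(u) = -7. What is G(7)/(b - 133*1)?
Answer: -7/394 ≈ -0.017767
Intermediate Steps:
G(7)/(b - 133*1) = -7/(527 - 133*1) = -7/(527 - 133) = -7/394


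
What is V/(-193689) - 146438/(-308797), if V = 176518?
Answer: -26144799064/59810582133 ≈ -0.43713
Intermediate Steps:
V/(-193689) - 146438/(-308797) = 176518/(-193689) - 146438/(-308797) = 176518*(-1/193689) - 146438*(-1/308797) = -176518/193689 + 146438/308797 = -26144799064/59810582133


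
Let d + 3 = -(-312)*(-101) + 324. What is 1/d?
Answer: -1/31191 ≈ -3.2061e-5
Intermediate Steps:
d = -31191 (d = -3 + (-(-312)*(-101) + 324) = -3 + (-104*303 + 324) = -3 + (-31512 + 324) = -3 - 31188 = -31191)
1/d = 1/(-31191) = -1/31191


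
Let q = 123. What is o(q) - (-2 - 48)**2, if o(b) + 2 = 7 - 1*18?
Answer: -2513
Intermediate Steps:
o(b) = -13 (o(b) = -2 + (7 - 1*18) = -2 + (7 - 18) = -2 - 11 = -13)
o(q) - (-2 - 48)**2 = -13 - (-2 - 48)**2 = -13 - 1*(-50)**2 = -13 - 1*2500 = -13 - 2500 = -2513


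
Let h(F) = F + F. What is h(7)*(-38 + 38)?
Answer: 0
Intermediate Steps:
h(F) = 2*F
h(7)*(-38 + 38) = (2*7)*(-38 + 38) = 14*0 = 0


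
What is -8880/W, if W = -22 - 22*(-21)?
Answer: -222/11 ≈ -20.182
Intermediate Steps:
W = 440 (W = -22 + 462 = 440)
-8880/W = -8880/440 = -8880*1/440 = -222/11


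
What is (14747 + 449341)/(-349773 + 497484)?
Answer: 154696/49237 ≈ 3.1419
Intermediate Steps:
(14747 + 449341)/(-349773 + 497484) = 464088/147711 = 464088*(1/147711) = 154696/49237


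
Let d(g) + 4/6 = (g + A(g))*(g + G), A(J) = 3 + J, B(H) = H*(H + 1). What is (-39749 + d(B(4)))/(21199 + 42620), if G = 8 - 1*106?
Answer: -18473/27351 ≈ -0.67540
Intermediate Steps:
G = -98 (G = 8 - 106 = -98)
B(H) = H*(1 + H)
d(g) = -⅔ + (-98 + g)*(3 + 2*g) (d(g) = -⅔ + (g + (3 + g))*(g - 98) = -⅔ + (3 + 2*g)*(-98 + g) = -⅔ + (-98 + g)*(3 + 2*g))
(-39749 + d(B(4)))/(21199 + 42620) = (-39749 + (-884/3 - 772*(1 + 4) + 2*(4*(1 + 4))²))/(21199 + 42620) = (-39749 + (-884/3 - 772*5 + 2*(4*5)²))/63819 = (-39749 + (-884/3 - 193*20 + 2*20²))*(1/63819) = (-39749 + (-884/3 - 3860 + 2*400))*(1/63819) = (-39749 + (-884/3 - 3860 + 800))*(1/63819) = (-39749 - 10064/3)*(1/63819) = -129311/3*1/63819 = -18473/27351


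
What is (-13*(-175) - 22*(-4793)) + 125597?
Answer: 233318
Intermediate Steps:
(-13*(-175) - 22*(-4793)) + 125597 = (2275 + 105446) + 125597 = 107721 + 125597 = 233318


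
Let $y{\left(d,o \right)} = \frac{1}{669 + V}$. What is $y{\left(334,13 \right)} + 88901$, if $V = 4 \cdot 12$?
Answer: $\frac{63742018}{717} \approx 88901.0$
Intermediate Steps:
$V = 48$
$y{\left(d,o \right)} = \frac{1}{717}$ ($y{\left(d,o \right)} = \frac{1}{669 + 48} = \frac{1}{717}$)
$y{\left(334,13 \right)} + 88901 = \frac{1}{717} + 88901 = \frac{63742018}{717}$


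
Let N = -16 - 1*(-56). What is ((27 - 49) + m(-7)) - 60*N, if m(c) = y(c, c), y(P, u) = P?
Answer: -2429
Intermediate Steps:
m(c) = c
N = 40 (N = -16 + 56 = 40)
((27 - 49) + m(-7)) - 60*N = ((27 - 49) - 7) - 60*40 = (-22 - 7) - 2400 = -29 - 2400 = -2429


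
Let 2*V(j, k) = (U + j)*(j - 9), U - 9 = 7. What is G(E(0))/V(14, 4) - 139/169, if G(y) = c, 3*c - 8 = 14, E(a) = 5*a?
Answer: -27557/38025 ≈ -0.72471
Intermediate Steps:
U = 16 (U = 9 + 7 = 16)
c = 22/3 (c = 8/3 + (1/3)*14 = 8/3 + 14/3 = 22/3 ≈ 7.3333)
G(y) = 22/3
V(j, k) = (-9 + j)*(16 + j)/2 (V(j, k) = ((16 + j)*(j - 9))/2 = ((16 + j)*(-9 + j))/2 = ((-9 + j)*(16 + j))/2 = (-9 + j)*(16 + j)/2)
G(E(0))/V(14, 4) - 139/169 = 22/(3*(-72 + (1/2)*14**2 + (7/2)*14)) - 139/169 = 22/(3*(-72 + (1/2)*196 + 49)) - 139*1/169 = 22/(3*(-72 + 98 + 49)) - 139/169 = (22/3)/75 - 139/169 = (22/3)*(1/75) - 139/169 = 22/225 - 139/169 = -27557/38025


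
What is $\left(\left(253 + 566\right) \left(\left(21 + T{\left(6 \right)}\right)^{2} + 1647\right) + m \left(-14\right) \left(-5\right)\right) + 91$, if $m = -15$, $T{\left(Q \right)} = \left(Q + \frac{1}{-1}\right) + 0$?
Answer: $1901578$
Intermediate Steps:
$T{\left(Q \right)} = -1 + Q$ ($T{\left(Q \right)} = \left(Q - 1\right) + 0 = \left(-1 + Q\right) + 0 = -1 + Q$)
$\left(\left(253 + 566\right) \left(\left(21 + T{\left(6 \right)}\right)^{2} + 1647\right) + m \left(-14\right) \left(-5\right)\right) + 91 = \left(\left(253 + 566\right) \left(\left(21 + \left(-1 + 6\right)\right)^{2} + 1647\right) + \left(-15\right) \left(-14\right) \left(-5\right)\right) + 91 = \left(819 \left(\left(21 + 5\right)^{2} + 1647\right) + 210 \left(-5\right)\right) + 91 = \left(819 \left(26^{2} + 1647\right) - 1050\right) + 91 = \left(819 \left(676 + 1647\right) - 1050\right) + 91 = \left(819 \cdot 2323 - 1050\right) + 91 = \left(1902537 - 1050\right) + 91 = 1901487 + 91 = 1901578$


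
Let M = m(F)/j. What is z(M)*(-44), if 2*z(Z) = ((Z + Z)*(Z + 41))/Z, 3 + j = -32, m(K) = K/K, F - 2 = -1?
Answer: -63096/35 ≈ -1802.7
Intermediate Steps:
F = 1 (F = 2 - 1 = 1)
m(K) = 1
j = -35 (j = -3 - 32 = -35)
M = -1/35 (M = 1/(-35) = 1*(-1/35) = -1/35 ≈ -0.028571)
z(Z) = 41 + Z (z(Z) = (((Z + Z)*(Z + 41))/Z)/2 = (((2*Z)*(41 + Z))/Z)/2 = ((2*Z*(41 + Z))/Z)/2 = (82 + 2*Z)/2 = 41 + Z)
z(M)*(-44) = (41 - 1/35)*(-44) = (1434/35)*(-44) = -63096/35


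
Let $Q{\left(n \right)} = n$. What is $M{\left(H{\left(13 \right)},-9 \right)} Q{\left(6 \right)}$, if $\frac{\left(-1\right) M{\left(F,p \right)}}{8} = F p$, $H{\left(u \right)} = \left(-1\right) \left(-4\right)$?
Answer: $1728$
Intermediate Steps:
$H{\left(u \right)} = 4$
$M{\left(F,p \right)} = - 8 F p$
$M{\left(H{\left(13 \right)},-9 \right)} Q{\left(6 \right)} = \left(-8\right) 4 \left(-9\right) 6 = 288 \cdot 6 = 1728$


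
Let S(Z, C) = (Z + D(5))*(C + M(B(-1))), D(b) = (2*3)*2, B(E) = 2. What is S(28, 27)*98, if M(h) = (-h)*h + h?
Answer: 98000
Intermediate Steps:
M(h) = h - h² (M(h) = -h² + h = h - h²)
D(b) = 12 (D(b) = 6*2 = 12)
S(Z, C) = (-2 + C)*(12 + Z) (S(Z, C) = (Z + 12)*(C + 2*(1 - 1*2)) = (12 + Z)*(C + 2*(1 - 2)) = (12 + Z)*(C + 2*(-1)) = (12 + Z)*(C - 2) = (12 + Z)*(-2 + C) = (-2 + C)*(12 + Z))
S(28, 27)*98 = (-24 - 2*28 + 12*27 + 27*28)*98 = (-24 - 56 + 324 + 756)*98 = 1000*98 = 98000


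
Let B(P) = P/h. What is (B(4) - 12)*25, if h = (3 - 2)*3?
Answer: -800/3 ≈ -266.67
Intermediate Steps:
h = 3 (h = 1*3 = 3)
B(P) = P/3
(B(4) - 12)*25 = ((⅓)*4 - 12)*25 = (4/3 - 12)*25 = -32/3*25 = -800/3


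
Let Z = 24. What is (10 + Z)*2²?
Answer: 136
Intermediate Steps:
(10 + Z)*2² = (10 + 24)*2² = 34*4 = 136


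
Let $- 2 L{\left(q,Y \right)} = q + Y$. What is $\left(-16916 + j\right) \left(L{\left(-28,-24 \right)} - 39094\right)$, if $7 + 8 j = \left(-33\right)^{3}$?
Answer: $836406812$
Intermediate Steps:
$L{\left(q,Y \right)} = - \frac{Y}{2} - \frac{q}{2}$ ($L{\left(q,Y \right)} = - \frac{q + Y}{2} = - \frac{Y + q}{2} = - \frac{Y}{2} - \frac{q}{2}$)
$j = -4493$ ($j = - \frac{7}{8} + \frac{\left(-33\right)^{3}}{8} = - \frac{7}{8} + \frac{1}{8} \left(-35937\right) = - \frac{7}{8} - \frac{35937}{8} = -4493$)
$\left(-16916 + j\right) \left(L{\left(-28,-24 \right)} - 39094\right) = \left(-16916 - 4493\right) \left(\left(\left(- \frac{1}{2}\right) \left(-24\right) - -14\right) - 39094\right) = - 21409 \left(\left(12 + 14\right) - 39094\right) = - 21409 \left(26 - 39094\right) = \left(-21409\right) \left(-39068\right) = 836406812$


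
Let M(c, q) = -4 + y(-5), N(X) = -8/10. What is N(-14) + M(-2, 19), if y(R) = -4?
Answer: -44/5 ≈ -8.8000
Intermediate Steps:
N(X) = -⅘ (N(X) = -8*⅒ = -⅘)
M(c, q) = -8 (M(c, q) = -4 - 4 = -8)
N(-14) + M(-2, 19) = -⅘ - 8 = -44/5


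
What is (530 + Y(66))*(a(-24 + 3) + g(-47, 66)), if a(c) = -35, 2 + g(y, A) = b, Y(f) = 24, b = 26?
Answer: -6094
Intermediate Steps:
g(y, A) = 24 (g(y, A) = -2 + 26 = 24)
(530 + Y(66))*(a(-24 + 3) + g(-47, 66)) = (530 + 24)*(-35 + 24) = 554*(-11) = -6094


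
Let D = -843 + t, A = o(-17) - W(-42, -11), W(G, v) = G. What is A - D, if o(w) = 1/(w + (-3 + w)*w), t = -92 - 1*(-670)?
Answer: 99162/323 ≈ 307.00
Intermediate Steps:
t = 578 (t = -92 + 670 = 578)
o(w) = 1/(w + w*(-3 + w))
A = 13567/323 (A = 1/((-17)*(-2 - 17)) - 1*(-42) = -1/17/(-19) + 42 = -1/17*(-1/19) + 42 = 1/323 + 42 = 13567/323 ≈ 42.003)
D = -265 (D = -843 + 578 = -265)
A - D = 13567/323 - 1*(-265) = 13567/323 + 265 = 99162/323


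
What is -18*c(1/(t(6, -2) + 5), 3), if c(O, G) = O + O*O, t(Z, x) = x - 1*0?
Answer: -8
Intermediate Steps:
t(Z, x) = x (t(Z, x) = x + 0 = x)
c(O, G) = O + O²
-18*c(1/(t(6, -2) + 5), 3) = -18*(1 + 1/(-2 + 5))/(-2 + 5) = -18*(1 + 1/3)/3 = -6*(1 + ⅓) = -6*4/3 = -18*4/9 = -8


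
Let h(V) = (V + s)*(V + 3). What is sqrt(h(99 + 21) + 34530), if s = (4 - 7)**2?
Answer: sqrt(50397) ≈ 224.49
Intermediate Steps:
s = 9 (s = (-3)**2 = 9)
h(V) = (3 + V)*(9 + V) (h(V) = (V + 9)*(V + 3) = (9 + V)*(3 + V) = (3 + V)*(9 + V))
sqrt(h(99 + 21) + 34530) = sqrt((27 + (99 + 21)**2 + 12*(99 + 21)) + 34530) = sqrt((27 + 120**2 + 12*120) + 34530) = sqrt((27 + 14400 + 1440) + 34530) = sqrt(15867 + 34530) = sqrt(50397)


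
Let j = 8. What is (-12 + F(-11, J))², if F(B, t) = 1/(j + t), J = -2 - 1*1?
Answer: 3481/25 ≈ 139.24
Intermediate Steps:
J = -3 (J = -2 - 1 = -3)
F(B, t) = 1/(8 + t)
(-12 + F(-11, J))² = (-12 + 1/(8 - 3))² = (-12 + 1/5)² = (-12 + ⅕)² = (-59/5)² = 3481/25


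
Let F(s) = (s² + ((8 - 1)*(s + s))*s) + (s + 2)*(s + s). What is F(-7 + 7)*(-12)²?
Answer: 0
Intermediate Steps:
F(s) = 15*s² + 2*s*(2 + s) (F(s) = (s² + (7*(2*s))*s) + (2 + s)*(2*s) = (s² + (14*s)*s) + 2*s*(2 + s) = (s² + 14*s²) + 2*s*(2 + s) = 15*s² + 2*s*(2 + s))
F(-7 + 7)*(-12)² = ((-7 + 7)*(4 + 17*(-7 + 7)))*(-12)² = (0*(4 + 17*0))*144 = (0*(4 + 0))*144 = (0*4)*144 = 0*144 = 0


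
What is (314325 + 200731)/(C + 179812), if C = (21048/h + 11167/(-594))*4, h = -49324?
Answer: 85740599736/29920231567 ≈ 2.8656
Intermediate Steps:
C = -25604710/332937 (C = (21048/(-49324) + 11167/(-594))*4 = (21048*(-1/49324) + 11167*(-1/594))*4 = (-5262/12331 - 11167/594)*4 = -12802355/665874*4 = -25604710/332937 ≈ -76.906)
(314325 + 200731)/(C + 179812) = (314325 + 200731)/(-25604710/332937 + 179812) = 515056/(59840463134/332937) = 515056*(332937/59840463134) = 85740599736/29920231567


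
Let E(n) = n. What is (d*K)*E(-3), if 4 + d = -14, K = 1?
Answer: 54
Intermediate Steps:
d = -18 (d = -4 - 14 = -18)
(d*K)*E(-3) = -18*1*(-3) = -18*(-3) = 54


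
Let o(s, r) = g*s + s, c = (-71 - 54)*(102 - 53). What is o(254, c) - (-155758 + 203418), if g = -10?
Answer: -49946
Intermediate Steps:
c = -6125 (c = -125*49 = -6125)
o(s, r) = -9*s (o(s, r) = -10*s + s = -9*s)
o(254, c) - (-155758 + 203418) = -9*254 - (-155758 + 203418) = -2286 - 1*47660 = -2286 - 47660 = -49946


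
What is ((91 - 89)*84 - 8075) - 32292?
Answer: -40199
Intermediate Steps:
((91 - 89)*84 - 8075) - 32292 = (2*84 - 8075) - 32292 = (168 - 8075) - 32292 = -7907 - 32292 = -40199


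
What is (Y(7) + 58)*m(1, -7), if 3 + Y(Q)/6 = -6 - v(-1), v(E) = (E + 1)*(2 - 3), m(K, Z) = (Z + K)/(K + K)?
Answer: -12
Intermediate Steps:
m(K, Z) = (K + Z)/(2*K) (m(K, Z) = (K + Z)/((2*K)) = (K + Z)*(1/(2*K)) = (K + Z)/(2*K))
v(E) = -1 - E (v(E) = (1 + E)*(-1) = -1 - E)
Y(Q) = -54 (Y(Q) = -18 + 6*(-6 - (-1 - 1*(-1))) = -18 + 6*(-6 - (-1 + 1)) = -18 + 6*(-6 - 1*0) = -18 + 6*(-6 + 0) = -18 + 6*(-6) = -18 - 36 = -54)
(Y(7) + 58)*m(1, -7) = (-54 + 58)*((½)*(1 - 7)/1) = 4*((½)*1*(-6)) = 4*(-3) = -12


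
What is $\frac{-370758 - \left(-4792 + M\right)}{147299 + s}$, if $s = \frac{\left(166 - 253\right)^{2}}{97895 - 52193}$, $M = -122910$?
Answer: $- \frac{1234238368}{747985163} \approx -1.6501$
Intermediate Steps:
$s = \frac{841}{5078}$ ($s = \frac{\left(-87\right)^{2}}{97895 - 52193} = \frac{7569}{45702} = 7569 \cdot \frac{1}{45702} = \frac{841}{5078} \approx 0.16562$)
$\frac{-370758 - \left(-4792 + M\right)}{147299 + s} = \frac{-370758 + \left(\left(90435 - 85643\right) - -122910\right)}{147299 + \frac{841}{5078}} = \frac{-370758 + \left(\left(90435 - 85643\right) + 122910\right)}{\frac{747985163}{5078}} = \left(-370758 + \left(4792 + 122910\right)\right) \frac{5078}{747985163} = \left(-370758 + 127702\right) \frac{5078}{747985163} = \left(-243056\right) \frac{5078}{747985163} = - \frac{1234238368}{747985163}$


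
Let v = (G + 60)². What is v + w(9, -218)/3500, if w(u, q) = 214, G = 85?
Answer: 36793857/1750 ≈ 21025.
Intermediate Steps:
v = 21025 (v = (85 + 60)² = 145² = 21025)
v + w(9, -218)/3500 = 21025 + 214/3500 = 21025 + 214*(1/3500) = 21025 + 107/1750 = 36793857/1750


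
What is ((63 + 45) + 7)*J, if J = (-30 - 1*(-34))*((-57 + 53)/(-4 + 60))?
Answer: -230/7 ≈ -32.857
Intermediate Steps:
J = -2/7 (J = (-30 + 34)*(-4/56) = 4*(-4*1/56) = 4*(-1/14) = -2/7 ≈ -0.28571)
((63 + 45) + 7)*J = ((63 + 45) + 7)*(-2/7) = (108 + 7)*(-2/7) = 115*(-2/7) = -230/7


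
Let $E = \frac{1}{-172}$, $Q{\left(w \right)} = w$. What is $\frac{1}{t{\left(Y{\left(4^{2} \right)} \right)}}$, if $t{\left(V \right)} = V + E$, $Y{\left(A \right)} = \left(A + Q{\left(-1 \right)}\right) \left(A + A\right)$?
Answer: $\frac{172}{82559} \approx 0.0020834$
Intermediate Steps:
$Y{\left(A \right)} = 2 A \left(-1 + A\right)$ ($Y{\left(A \right)} = \left(A - 1\right) \left(A + A\right) = \left(-1 + A\right) 2 A = 2 A \left(-1 + A\right)$)
$E = - \frac{1}{172} \approx -0.005814$
$t{\left(V \right)} = - \frac{1}{172} + V$ ($t{\left(V \right)} = V - \frac{1}{172} = - \frac{1}{172} + V$)
$\frac{1}{t{\left(Y{\left(4^{2} \right)} \right)}} = \frac{1}{- \frac{1}{172} + 2 \cdot 4^{2} \left(-1 + 4^{2}\right)} = \frac{1}{- \frac{1}{172} + 2 \cdot 16 \left(-1 + 16\right)} = \frac{1}{- \frac{1}{172} + 2 \cdot 16 \cdot 15} = \frac{1}{- \frac{1}{172} + 480} = \frac{1}{\frac{82559}{172}} = \frac{172}{82559}$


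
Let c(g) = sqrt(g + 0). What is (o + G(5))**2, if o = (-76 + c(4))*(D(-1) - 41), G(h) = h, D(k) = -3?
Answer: 10634121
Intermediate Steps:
c(g) = sqrt(g)
o = 3256 (o = (-76 + sqrt(4))*(-3 - 41) = (-76 + 2)*(-44) = -74*(-44) = 3256)
(o + G(5))**2 = (3256 + 5)**2 = 3261**2 = 10634121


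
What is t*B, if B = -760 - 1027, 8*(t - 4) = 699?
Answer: -1306297/8 ≈ -1.6329e+5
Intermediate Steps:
t = 731/8 (t = 4 + (1/8)*699 = 4 + 699/8 = 731/8 ≈ 91.375)
B = -1787
t*B = (731/8)*(-1787) = -1306297/8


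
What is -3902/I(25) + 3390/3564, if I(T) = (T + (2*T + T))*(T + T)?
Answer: 126803/742500 ≈ 0.17078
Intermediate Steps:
I(T) = 8*T² (I(T) = (T + 3*T)*(2*T) = (4*T)*(2*T) = 8*T²)
-3902/I(25) + 3390/3564 = -3902/(8*25²) + 3390/3564 = -3902/(8*625) + 3390*(1/3564) = -3902/5000 + 565/594 = -3902*1/5000 + 565/594 = -1951/2500 + 565/594 = 126803/742500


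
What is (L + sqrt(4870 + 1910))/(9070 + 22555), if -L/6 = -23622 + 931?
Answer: 136146/31625 + 2*sqrt(1695)/31625 ≈ 4.3076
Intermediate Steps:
L = 136146 (L = -6*(-23622 + 931) = -6*(-22691) = 136146)
(L + sqrt(4870 + 1910))/(9070 + 22555) = (136146 + sqrt(4870 + 1910))/(9070 + 22555) = (136146 + sqrt(6780))/31625 = (136146 + 2*sqrt(1695))*(1/31625) = 136146/31625 + 2*sqrt(1695)/31625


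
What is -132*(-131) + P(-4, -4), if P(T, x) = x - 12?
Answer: 17276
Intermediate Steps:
P(T, x) = -12 + x
-132*(-131) + P(-4, -4) = -132*(-131) + (-12 - 4) = 17292 - 16 = 17276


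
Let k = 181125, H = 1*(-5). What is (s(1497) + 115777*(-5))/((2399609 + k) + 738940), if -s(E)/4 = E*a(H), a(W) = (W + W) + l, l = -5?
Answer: -489065/3319674 ≈ -0.14732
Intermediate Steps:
H = -5
a(W) = -5 + 2*W (a(W) = (W + W) - 5 = 2*W - 5 = -5 + 2*W)
s(E) = 60*E (s(E) = -4*E*(-5 + 2*(-5)) = -4*E*(-5 - 10) = -4*E*(-15) = -(-60)*E = 60*E)
(s(1497) + 115777*(-5))/((2399609 + k) + 738940) = (60*1497 + 115777*(-5))/((2399609 + 181125) + 738940) = (89820 - 578885)/(2580734 + 738940) = -489065/3319674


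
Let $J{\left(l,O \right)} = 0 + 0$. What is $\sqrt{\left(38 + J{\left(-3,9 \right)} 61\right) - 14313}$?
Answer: $5 i \sqrt{571} \approx 119.48 i$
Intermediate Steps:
$J{\left(l,O \right)} = 0$
$\sqrt{\left(38 + J{\left(-3,9 \right)} 61\right) - 14313} = \sqrt{\left(38 + 0 \cdot 61\right) - 14313} = \sqrt{\left(38 + 0\right) - 14313} = \sqrt{38 - 14313} = \sqrt{-14275} = 5 i \sqrt{571}$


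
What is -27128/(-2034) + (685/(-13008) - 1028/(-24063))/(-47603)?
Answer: 22456387882680355/1683732388615056 ≈ 13.337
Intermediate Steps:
-27128/(-2034) + (685/(-13008) - 1028/(-24063))/(-47603) = -27128*(-1/2034) + (685*(-1/13008) - 1028*(-1/24063))*(-1/47603) = 13564/1017 + (-685/13008 + 1028/24063)*(-1/47603) = 13564/1017 - 345659/34779056*(-1/47603) = 13564/1017 + 345659/1655587402768 = 22456387882680355/1683732388615056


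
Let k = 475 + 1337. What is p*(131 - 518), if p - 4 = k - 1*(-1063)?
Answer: -1114173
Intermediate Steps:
k = 1812
p = 2879 (p = 4 + (1812 - 1*(-1063)) = 4 + (1812 + 1063) = 4 + 2875 = 2879)
p*(131 - 518) = 2879*(131 - 518) = 2879*(-387) = -1114173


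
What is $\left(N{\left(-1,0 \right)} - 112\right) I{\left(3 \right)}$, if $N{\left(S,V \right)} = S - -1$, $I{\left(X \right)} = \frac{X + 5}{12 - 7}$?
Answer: $- \frac{896}{5} \approx -179.2$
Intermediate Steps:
$I{\left(X \right)} = 1 + \frac{X}{5}$ ($I{\left(X \right)} = \frac{5 + X}{5} = \left(5 + X\right) \frac{1}{5} = 1 + \frac{X}{5}$)
$N{\left(S,V \right)} = 1 + S$ ($N{\left(S,V \right)} = S + 1 = 1 + S$)
$\left(N{\left(-1,0 \right)} - 112\right) I{\left(3 \right)} = \left(\left(1 - 1\right) - 112\right) \left(1 + \frac{1}{5} \cdot 3\right) = \left(0 - 112\right) \left(1 + \frac{3}{5}\right) = \left(-112\right) \frac{8}{5} = - \frac{896}{5}$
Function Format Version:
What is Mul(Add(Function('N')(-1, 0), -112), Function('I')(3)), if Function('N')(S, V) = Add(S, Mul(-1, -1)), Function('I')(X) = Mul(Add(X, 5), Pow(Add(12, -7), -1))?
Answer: Rational(-896, 5) ≈ -179.20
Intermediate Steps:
Function('I')(X) = Add(1, Mul(Rational(1, 5), X)) (Function('I')(X) = Mul(Add(5, X), Pow(5, -1)) = Mul(Add(5, X), Rational(1, 5)) = Add(1, Mul(Rational(1, 5), X)))
Function('N')(S, V) = Add(1, S) (Function('N')(S, V) = Add(S, 1) = Add(1, S))
Mul(Add(Function('N')(-1, 0), -112), Function('I')(3)) = Mul(Add(Add(1, -1), -112), Add(1, Mul(Rational(1, 5), 3))) = Mul(Add(0, -112), Add(1, Rational(3, 5))) = Mul(-112, Rational(8, 5)) = Rational(-896, 5)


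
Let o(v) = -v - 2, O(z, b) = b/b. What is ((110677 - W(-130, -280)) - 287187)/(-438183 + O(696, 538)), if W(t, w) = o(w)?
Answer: 88394/219091 ≈ 0.40346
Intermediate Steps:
O(z, b) = 1
o(v) = -2 - v
W(t, w) = -2 - w
((110677 - W(-130, -280)) - 287187)/(-438183 + O(696, 538)) = ((110677 - (-2 - 1*(-280))) - 287187)/(-438183 + 1) = ((110677 - (-2 + 280)) - 287187)/(-438182) = ((110677 - 1*278) - 287187)*(-1/438182) = ((110677 - 278) - 287187)*(-1/438182) = (110399 - 287187)*(-1/438182) = -176788*(-1/438182) = 88394/219091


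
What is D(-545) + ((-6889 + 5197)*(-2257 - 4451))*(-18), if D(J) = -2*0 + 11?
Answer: -204298837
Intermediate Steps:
D(J) = 11 (D(J) = 0 + 11 = 11)
D(-545) + ((-6889 + 5197)*(-2257 - 4451))*(-18) = 11 + ((-6889 + 5197)*(-2257 - 4451))*(-18) = 11 - 1692*(-6708)*(-18) = 11 + 11349936*(-18) = 11 - 204298848 = -204298837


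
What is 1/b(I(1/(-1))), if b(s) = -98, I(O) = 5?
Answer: -1/98 ≈ -0.010204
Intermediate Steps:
1/b(I(1/(-1))) = 1/(-98) = -1/98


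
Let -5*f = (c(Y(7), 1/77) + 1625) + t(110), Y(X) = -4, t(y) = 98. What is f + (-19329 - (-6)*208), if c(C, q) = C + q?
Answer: -7093549/385 ≈ -18425.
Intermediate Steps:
f = -132364/385 (f = -(((-4 + 1/77) + 1625) + 98)/5 = -((-307/77 + 1625) + 98)/5 = -(124818/77 + 98)/5 = -⅕*132364/77 = -132364/385 ≈ -343.80)
f + (-19329 - (-6)*208) = -132364/385 + (-19329 - (-6)*208) = -132364/385 + (-19329 - 1*(-1248)) = -132364/385 + (-19329 + 1248) = -132364/385 - 18081 = -7093549/385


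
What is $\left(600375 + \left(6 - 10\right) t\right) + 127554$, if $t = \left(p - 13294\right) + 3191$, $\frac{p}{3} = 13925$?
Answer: $601241$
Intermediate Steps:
$p = 41775$ ($p = 3 \cdot 13925 = 41775$)
$t = 31672$ ($t = \left(41775 - 13294\right) + 3191 = 28481 + 3191 = 31672$)
$\left(600375 + \left(6 - 10\right) t\right) + 127554 = \left(600375 + \left(6 - 10\right) 31672\right) + 127554 = \left(600375 - 126688\right) + 127554 = 473687 + 127554 = 601241$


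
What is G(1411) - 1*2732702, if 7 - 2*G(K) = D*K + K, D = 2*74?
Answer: -2837818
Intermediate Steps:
D = 148
G(K) = 7/2 - 149*K/2 (G(K) = 7/2 - (148*K + K)/2 = 7/2 - 149*K/2)
G(1411) - 1*2732702 = (7/2 - 149/2*1411) - 1*2732702 = (7/2 - 210239/2) - 2732702 = -105116 - 2732702 = -2837818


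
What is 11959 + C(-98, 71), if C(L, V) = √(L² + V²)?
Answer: 11959 + √14645 ≈ 12080.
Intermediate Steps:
11959 + C(-98, 71) = 11959 + √((-98)² + 71²) = 11959 + √(9604 + 5041) = 11959 + √14645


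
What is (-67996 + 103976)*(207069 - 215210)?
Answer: -292913180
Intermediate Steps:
(-67996 + 103976)*(207069 - 215210) = 35980*(-8141) = -292913180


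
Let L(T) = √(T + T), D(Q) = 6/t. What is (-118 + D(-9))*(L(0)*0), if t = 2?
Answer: 0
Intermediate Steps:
D(Q) = 3 (D(Q) = 6/2 = 6*(½) = 3)
L(T) = √2*√T (L(T) = √(2*T) = √2*√T)
(-118 + D(-9))*(L(0)*0) = (-118 + 3)*((√2*√0)*0) = -115*√2*0*0 = -0*0 = -115*0 = 0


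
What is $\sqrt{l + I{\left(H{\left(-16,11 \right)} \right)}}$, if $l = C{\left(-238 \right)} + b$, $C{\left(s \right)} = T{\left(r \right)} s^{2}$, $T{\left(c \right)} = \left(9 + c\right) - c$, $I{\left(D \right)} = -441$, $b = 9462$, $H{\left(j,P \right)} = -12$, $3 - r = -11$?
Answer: $\sqrt{518817} \approx 720.29$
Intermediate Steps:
$r = 14$ ($r = 3 - -11 = 3 + 11 = 14$)
$T{\left(c \right)} = 9$
$C{\left(s \right)} = 9 s^{2}$
$l = 519258$ ($l = 9 \left(-238\right)^{2} + 9462 = 9 \cdot 56644 + 9462 = 509796 + 9462 = 519258$)
$\sqrt{l + I{\left(H{\left(-16,11 \right)} \right)}} = \sqrt{519258 - 441} = \sqrt{518817}$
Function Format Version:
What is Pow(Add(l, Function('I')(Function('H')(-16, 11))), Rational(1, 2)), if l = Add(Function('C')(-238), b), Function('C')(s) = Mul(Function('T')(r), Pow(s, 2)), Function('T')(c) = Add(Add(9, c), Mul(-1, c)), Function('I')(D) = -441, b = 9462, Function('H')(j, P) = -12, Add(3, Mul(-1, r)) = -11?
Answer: Pow(518817, Rational(1, 2)) ≈ 720.29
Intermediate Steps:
r = 14 (r = Add(3, Mul(-1, -11)) = Add(3, 11) = 14)
Function('T')(c) = 9
Function('C')(s) = Mul(9, Pow(s, 2))
l = 519258 (l = Add(Mul(9, Pow(-238, 2)), 9462) = Add(Mul(9, 56644), 9462) = Add(509796, 9462) = 519258)
Pow(Add(l, Function('I')(Function('H')(-16, 11))), Rational(1, 2)) = Pow(Add(519258, -441), Rational(1, 2)) = Pow(518817, Rational(1, 2))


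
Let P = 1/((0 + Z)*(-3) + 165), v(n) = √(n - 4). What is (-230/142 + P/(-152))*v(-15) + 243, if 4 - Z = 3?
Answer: 243 - 2831831*I*√19/1748304 ≈ 243.0 - 7.0604*I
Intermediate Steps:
Z = 1 (Z = 4 - 1*3 = 4 - 3 = 1)
v(n) = √(-4 + n)
P = 1/162 (P = 1/((0 + 1)*(-3) + 165) = 1/(1*(-3) + 165) = 1/(-3 + 165) = 1/162 ≈ 0.0061728)
(-230/142 + P/(-152))*v(-15) + 243 = (-230/142 + (1/162)/(-152))*√(-4 - 15) + 243 = (-230*1/142 + (1/162)*(-1/152))*√(-19) + 243 = (-115/71 - 1/24624)*(I*√19) + 243 = -2831831*I*√19/1748304 + 243 = 243 - 2831831*I*√19/1748304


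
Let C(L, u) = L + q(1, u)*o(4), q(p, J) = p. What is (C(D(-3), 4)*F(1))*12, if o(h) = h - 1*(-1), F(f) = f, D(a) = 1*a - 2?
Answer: 0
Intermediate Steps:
D(a) = -2 + a (D(a) = a - 2 = -2 + a)
o(h) = 1 + h (o(h) = h + 1 = 1 + h)
C(L, u) = 5 + L (C(L, u) = L + 1*(1 + 4) = L + 1*5 = L + 5 = 5 + L)
(C(D(-3), 4)*F(1))*12 = ((5 + (-2 - 3))*1)*12 = ((5 - 5)*1)*12 = (0*1)*12 = 0*12 = 0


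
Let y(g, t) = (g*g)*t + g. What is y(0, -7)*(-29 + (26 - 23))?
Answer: 0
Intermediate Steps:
y(g, t) = g + t*g² (y(g, t) = g²*t + g = t*g² + g = g + t*g²)
y(0, -7)*(-29 + (26 - 23)) = (0*(1 + 0*(-7)))*(-29 + (26 - 23)) = (0*(1 + 0))*(-29 + 3) = (0*1)*(-26) = 0*(-26) = 0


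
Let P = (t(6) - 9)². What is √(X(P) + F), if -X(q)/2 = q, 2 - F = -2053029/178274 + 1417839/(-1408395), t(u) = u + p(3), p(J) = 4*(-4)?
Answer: I*√4955584386211751827617730/83693403410 ≈ 26.598*I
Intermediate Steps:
p(J) = -16
t(u) = -16 + u (t(u) = u - 16 = -16 + u)
P = 361 (P = ((-16 + 6) - 9)² = (-10 - 9)² = (-19)² = 361)
F = 1215466676267/83693403410 (F = 2 - (-2053029/178274 + 1417839/(-1408395)) = 2 - (-2053029*1/178274 + 1417839*(-1/1408395)) = 2 - (-2053029/178274 - 472613/469465) = 2 - 1*(-1048079869447/83693403410) = 2 + 1048079869447/83693403410 = 1215466676267/83693403410 ≈ 14.523)
X(q) = -2*q
√(X(P) + F) = √(-2*361 + 1215466676267/83693403410) = √(-722 + 1215466676267/83693403410) = √(-59211170585753/83693403410) = I*√4955584386211751827617730/83693403410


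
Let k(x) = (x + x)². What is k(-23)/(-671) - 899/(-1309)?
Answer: -196965/79849 ≈ -2.4667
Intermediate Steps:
k(x) = 4*x² (k(x) = (2*x)² = 4*x²)
k(-23)/(-671) - 899/(-1309) = (4*(-23)²)/(-671) - 899/(-1309) = (4*529)*(-1/671) - 899*(-1/1309) = 2116*(-1/671) + 899/1309 = -2116/671 + 899/1309 = -196965/79849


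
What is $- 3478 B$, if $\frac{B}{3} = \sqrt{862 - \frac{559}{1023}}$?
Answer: $- \frac{3478 \sqrt{901536141}}{341} \approx -3.0624 \cdot 10^{5}$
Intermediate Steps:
$B = \frac{\sqrt{901536141}}{341}$ ($B = 3 \sqrt{862 - \frac{559}{1023}} = 3 \sqrt{\frac{881267}{1023}} = 3 \frac{\sqrt{901536141}}{1023} = \frac{\sqrt{901536141}}{341} \approx 88.052$)
$- 3478 B = - 3478 \frac{\sqrt{901536141}}{341} = - \frac{3478 \sqrt{901536141}}{341}$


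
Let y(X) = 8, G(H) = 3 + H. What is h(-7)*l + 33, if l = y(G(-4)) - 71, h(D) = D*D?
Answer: -3054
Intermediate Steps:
h(D) = D²
l = -63 (l = 8 - 71 = -63)
h(-7)*l + 33 = (-7)²*(-63) + 33 = 49*(-63) + 33 = -3087 + 33 = -3054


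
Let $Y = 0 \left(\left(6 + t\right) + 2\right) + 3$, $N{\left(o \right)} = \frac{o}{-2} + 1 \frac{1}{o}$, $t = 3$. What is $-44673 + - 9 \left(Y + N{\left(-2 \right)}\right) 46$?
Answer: $-46122$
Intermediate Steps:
$N{\left(o \right)} = \frac{1}{o} - \frac{o}{2}$ ($N{\left(o \right)} = o \left(- \frac{1}{2}\right) + \frac{1}{o} = - \frac{o}{2} + \frac{1}{o} = \frac{1}{o} - \frac{o}{2}$)
$Y = 3$ ($Y = 0 \left(\left(6 + 3\right) + 2\right) + 3 = 0 \left(9 + 2\right) + 3 = 0 \cdot 11 + 3 = 0 + 3 = 3$)
$-44673 + - 9 \left(Y + N{\left(-2 \right)}\right) 46 = -44673 + - 9 \left(3 + \left(\frac{1}{-2} - -1\right)\right) 46 = -44673 + - 9 \left(3 + \left(- \frac{1}{2} + 1\right)\right) 46 = -44673 + - 9 \left(3 + \frac{1}{2}\right) 46 = -44673 + \left(-9\right) \frac{7}{2} \cdot 46 = -44673 - 1449 = -46122$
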